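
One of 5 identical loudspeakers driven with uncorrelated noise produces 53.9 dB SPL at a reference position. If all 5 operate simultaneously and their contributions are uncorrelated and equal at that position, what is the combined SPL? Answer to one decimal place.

60.9 dB SPL

5 equal incoherent sources raise the level by 10·log₁₀(5) = 6.99 dB.
L_total = 53.9 + 6.99 = 60.9 dB SPL.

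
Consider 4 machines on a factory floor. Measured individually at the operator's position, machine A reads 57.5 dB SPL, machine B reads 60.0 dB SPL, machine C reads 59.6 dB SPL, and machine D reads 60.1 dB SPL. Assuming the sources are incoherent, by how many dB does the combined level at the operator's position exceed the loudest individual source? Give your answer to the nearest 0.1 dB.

5.3 dB

Incoherent sources sum as intensities:
L_total = 10·log₁₀(10^(57.5/10) + 10^(60.0/10) + 10^(59.6/10) + 10^(60.1/10)) = 65.44 dB SPL.
Excess over the loudest (60.1 dB): 65.44 − 60.1 = 5.3 dB.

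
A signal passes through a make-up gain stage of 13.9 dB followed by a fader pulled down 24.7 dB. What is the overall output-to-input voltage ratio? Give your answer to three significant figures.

Net gain = 13.9 + (−24.7) = -10.8 dB.
Voltage ratio = 10^(-10.8/20) = 0.288.

0.288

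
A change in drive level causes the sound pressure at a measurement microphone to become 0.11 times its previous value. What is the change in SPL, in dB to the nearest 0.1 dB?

SPL change from a pressure ratio uses the 20·log₁₀ form:
20·log₁₀(0.11) = -19.2 dB.

-19.2 dB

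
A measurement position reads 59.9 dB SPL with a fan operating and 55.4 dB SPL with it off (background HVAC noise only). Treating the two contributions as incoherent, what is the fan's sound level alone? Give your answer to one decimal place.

58.0 dB SPL

Subtract intensities: L_src = 10·log₁₀(10^(L_total/10) − 10^(L_bg/10)).
L_src = 10·log₁₀(10^(59.9/10) − 10^(55.4/10)) = 10·log₁₀(630500) = 58.0 dB SPL.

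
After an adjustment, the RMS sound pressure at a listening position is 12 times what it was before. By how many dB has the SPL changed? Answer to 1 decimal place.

21.6 dB

SPL change from a pressure ratio uses the 20·log₁₀ form:
20·log₁₀(12) = 21.6 dB.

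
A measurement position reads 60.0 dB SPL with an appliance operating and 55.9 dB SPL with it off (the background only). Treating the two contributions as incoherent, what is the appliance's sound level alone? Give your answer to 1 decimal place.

Background correction is a power subtraction:
L_src = 10·log₁₀(10^(60.0/10) − 10^(55.9/10)) = 10·log₁₀(611000) = 57.9 dB SPL.

57.9 dB SPL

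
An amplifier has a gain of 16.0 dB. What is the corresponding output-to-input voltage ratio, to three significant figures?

6.31

Voltage ratio = 10^(dB/20).
10^(16.0/20) = 10^(0.8000) = 6.31.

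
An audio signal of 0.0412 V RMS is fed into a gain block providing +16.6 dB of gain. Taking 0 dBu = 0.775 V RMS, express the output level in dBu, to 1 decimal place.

-8.9 dBu

Input level: 20·log₁₀(0.0412/0.775) = -25.49 dBu.
Output: -25.49 + 16.6 = -8.9 dBu.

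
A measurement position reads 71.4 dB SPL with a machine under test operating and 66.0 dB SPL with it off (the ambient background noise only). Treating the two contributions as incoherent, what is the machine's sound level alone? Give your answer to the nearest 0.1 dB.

69.9 dB SPL

Remove the background by subtracting linear intensities:
L_src = 10·log₁₀(10^(71.4/10) − 10^(66.0/10)) = 10·log₁₀(9823000) = 69.9 dB SPL.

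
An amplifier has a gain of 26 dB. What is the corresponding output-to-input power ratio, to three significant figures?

Power ratio = 10^(dB/10).
10^(26/10) = 10^(2.600) = 398.

398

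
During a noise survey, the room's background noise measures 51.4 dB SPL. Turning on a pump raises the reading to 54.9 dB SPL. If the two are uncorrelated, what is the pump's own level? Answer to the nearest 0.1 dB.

Remove the background by subtracting linear intensities:
L_src = 10·log₁₀(10^(54.9/10) − 10^(51.4/10)) = 10·log₁₀(171000) = 52.3 dB SPL.

52.3 dB SPL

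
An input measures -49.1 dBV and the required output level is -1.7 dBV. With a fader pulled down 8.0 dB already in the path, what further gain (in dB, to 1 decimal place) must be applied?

55.4 dB

The required make-up gain is the shortfall in the dB sum.
G = -1.7 − (-49.1) + 8.0 = 55.4 dB.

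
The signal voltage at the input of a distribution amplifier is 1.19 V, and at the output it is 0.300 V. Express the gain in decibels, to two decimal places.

For a voltage ratio, dB = 20·log₁₀(V₂/V₁).
20·log₁₀(0.300/1.19) = 20·log₁₀(0.2521) = -11.97 dB.

-11.97 dB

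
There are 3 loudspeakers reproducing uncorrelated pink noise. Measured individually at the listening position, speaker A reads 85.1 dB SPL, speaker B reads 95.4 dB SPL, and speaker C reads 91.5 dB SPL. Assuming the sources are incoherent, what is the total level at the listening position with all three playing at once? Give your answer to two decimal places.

97.16 dB SPL

Incoherent sources sum as intensities:
L_total = 10·log₁₀(10^(85.1/10) + 10^(95.4/10) + 10^(91.5/10)) = 10·log₁₀(5203000000) = 97.16 dB SPL.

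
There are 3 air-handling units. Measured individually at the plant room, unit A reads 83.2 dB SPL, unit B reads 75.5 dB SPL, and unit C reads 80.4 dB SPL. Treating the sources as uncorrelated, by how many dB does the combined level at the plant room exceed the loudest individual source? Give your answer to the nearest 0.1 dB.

Add the sources as powers (linear), then convert back to dB:
L_total = 10·log₁₀(10^(83.2/10) + 10^(75.5/10) + 10^(80.4/10)) = 85.49 dB SPL.
Excess over the loudest (83.2 dB): 85.49 − 83.2 = 2.3 dB.

2.3 dB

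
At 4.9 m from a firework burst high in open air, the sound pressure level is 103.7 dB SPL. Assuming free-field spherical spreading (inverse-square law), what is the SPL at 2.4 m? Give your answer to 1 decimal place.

109.9 dB SPL

Inverse-square spreading gives ΔL = −20·log₁₀(d₂/d₁).
ΔL = −20·log₁₀(2.4/4.9) = 6.20 dB, so L₂ = 103.7 + (6.20) = 109.9 dB SPL.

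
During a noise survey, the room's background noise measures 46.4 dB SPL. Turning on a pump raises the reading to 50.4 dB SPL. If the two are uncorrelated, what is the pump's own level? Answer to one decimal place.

48.2 dB SPL

Background correction is a power subtraction:
L_src = 10·log₁₀(10^(50.4/10) − 10^(46.4/10)) = 10·log₁₀(66000) = 48.2 dB SPL.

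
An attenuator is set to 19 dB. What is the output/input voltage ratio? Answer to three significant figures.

Voltage ratio = 10^(dB/20).
10^(-19/20) = 10^(-0.9500) = 0.112.

0.112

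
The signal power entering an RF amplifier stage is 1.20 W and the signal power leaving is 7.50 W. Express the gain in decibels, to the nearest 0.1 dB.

For a power ratio, dB = 10·log₁₀(P₂/P₁).
10·log₁₀(7.50/1.20) = 10·log₁₀(6.250) = 8.0 dB.

8.0 dB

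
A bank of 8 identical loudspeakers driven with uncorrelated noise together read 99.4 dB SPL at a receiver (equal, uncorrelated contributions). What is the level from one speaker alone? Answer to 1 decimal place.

8 equal incoherent sources add 10·log₁₀(8) = 9.03 dB over one source.
L_one = 99.4 − 9.03 = 90.4 dB SPL.

90.4 dB SPL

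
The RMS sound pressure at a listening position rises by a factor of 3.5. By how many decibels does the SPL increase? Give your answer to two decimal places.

10.88 dB

Sound pressure is an amplitude quantity: ΔL = 20·log₁₀(p₂/p₁).
20·log₁₀(3.5) = 10.88 dB.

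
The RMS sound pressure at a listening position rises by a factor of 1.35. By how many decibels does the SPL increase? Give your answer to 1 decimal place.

2.6 dB

SPL change from a pressure ratio uses the 20·log₁₀ form:
20·log₁₀(1.35) = 2.6 dB.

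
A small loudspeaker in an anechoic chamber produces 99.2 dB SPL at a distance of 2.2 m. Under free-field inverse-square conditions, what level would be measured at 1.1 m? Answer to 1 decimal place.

For a point source in a free field, ΔL = −20·log₁₀(d₂/d₁).
ΔL = −20·log₁₀(1.1/2.2) = 6.02 dB, so L₂ = 99.2 + (6.02) = 105.2 dB SPL.

105.2 dB SPL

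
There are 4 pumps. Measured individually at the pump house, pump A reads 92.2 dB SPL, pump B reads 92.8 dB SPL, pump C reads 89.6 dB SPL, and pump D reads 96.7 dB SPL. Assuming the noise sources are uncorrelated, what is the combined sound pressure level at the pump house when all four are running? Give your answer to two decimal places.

Incoherent sources sum as intensities:
L_total = 10·log₁₀(10^(92.2/10) + 10^(92.8/10) + 10^(89.6/10) + 10^(96.7/10)) = 10·log₁₀(9154000000) = 99.62 dB SPL.

99.62 dB SPL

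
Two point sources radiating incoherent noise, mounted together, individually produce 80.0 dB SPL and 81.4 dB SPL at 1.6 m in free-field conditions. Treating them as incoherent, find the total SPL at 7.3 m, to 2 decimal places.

Combined at 1.6 m: 10·log₁₀(10^(80.0/10)+10^(81.4/10)) = 83.766 dB SPL.
Then apply −20·log₁₀(7.3/1.6) = -13.184 dB → 70.58 dB SPL.

70.58 dB SPL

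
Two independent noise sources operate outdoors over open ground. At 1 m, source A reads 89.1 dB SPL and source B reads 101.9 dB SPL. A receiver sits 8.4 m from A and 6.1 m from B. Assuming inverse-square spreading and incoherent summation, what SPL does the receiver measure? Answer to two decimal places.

86.31 dB SPL

At the listener: L_A = 89.1 − 20·log₁₀(8.4) = 70.614 dB; L_B = 101.9 − 20·log₁₀(6.1) = 86.193 dB.
Combined: 10·log₁₀(10^(70.614/10)+10^(86.193/10)) = 86.31 dB SPL.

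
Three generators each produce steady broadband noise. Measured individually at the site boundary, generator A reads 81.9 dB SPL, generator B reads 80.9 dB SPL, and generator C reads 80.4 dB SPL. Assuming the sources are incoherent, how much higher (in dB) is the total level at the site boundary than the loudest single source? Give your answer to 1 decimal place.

4.0 dB

Uncorrelated sources add in intensity (power), not in dB.
L_total = 10·log₁₀(10^(81.9/10) + 10^(80.9/10) + 10^(80.4/10)) = 85.88 dB SPL.
Excess over the loudest (81.9 dB): 85.88 − 81.9 = 4.0 dB.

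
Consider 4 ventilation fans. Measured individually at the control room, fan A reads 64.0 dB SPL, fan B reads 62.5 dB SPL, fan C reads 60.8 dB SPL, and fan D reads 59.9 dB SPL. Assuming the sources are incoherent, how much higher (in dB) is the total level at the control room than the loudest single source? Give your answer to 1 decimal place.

4.1 dB

Incoherent sources sum as intensities:
L_total = 10·log₁₀(10^(64.0/10) + 10^(62.5/10) + 10^(60.8/10) + 10^(59.9/10)) = 68.11 dB SPL.
Excess over the loudest (64.0 dB): 68.11 − 64.0 = 4.1 dB.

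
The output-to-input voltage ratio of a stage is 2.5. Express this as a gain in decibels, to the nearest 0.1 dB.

Voltage is an amplitude quantity, so gain = 20·log₁₀(V_out/V_in).
20·log₁₀(2.5) = 8.0 dB.

8.0 dB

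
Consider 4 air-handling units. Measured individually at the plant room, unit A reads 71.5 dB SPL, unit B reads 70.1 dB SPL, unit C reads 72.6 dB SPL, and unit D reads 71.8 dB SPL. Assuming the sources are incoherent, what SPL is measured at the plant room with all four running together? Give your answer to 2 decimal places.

77.61 dB SPL

Uncorrelated sources add in intensity (power), not in dB.
L_total = 10·log₁₀(10^(71.5/10) + 10^(70.1/10) + 10^(72.6/10) + 10^(71.8/10)) = 10·log₁₀(57690000) = 77.61 dB SPL.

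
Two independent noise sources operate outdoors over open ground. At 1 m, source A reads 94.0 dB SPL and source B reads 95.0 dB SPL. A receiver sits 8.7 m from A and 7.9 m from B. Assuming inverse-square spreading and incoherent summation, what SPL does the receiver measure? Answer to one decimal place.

79.2 dB SPL

At the listener: L_A = 94.0 − 20·log₁₀(8.7) = 75.21 dB; L_B = 95.0 − 20·log₁₀(7.9) = 77.05 dB.
Combined: 10·log₁₀(10^(75.21/10)+10^(77.05/10)) = 79.2 dB SPL.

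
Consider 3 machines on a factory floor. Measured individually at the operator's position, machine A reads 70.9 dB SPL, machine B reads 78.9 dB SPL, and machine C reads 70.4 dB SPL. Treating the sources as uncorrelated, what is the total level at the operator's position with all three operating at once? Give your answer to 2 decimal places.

Add the sources as powers (linear), then convert back to dB:
L_total = 10·log₁₀(10^(70.9/10) + 10^(78.9/10) + 10^(70.4/10)) = 10·log₁₀(100900000) = 80.04 dB SPL.

80.04 dB SPL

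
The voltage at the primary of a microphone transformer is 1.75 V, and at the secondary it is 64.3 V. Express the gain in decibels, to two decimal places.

31.30 dB

Voltage is an amplitude quantity, so gain = 20·log₁₀(V_out/V_in).
20·log₁₀(64.3/1.75) = 20·log₁₀(36.74) = 31.30 dB.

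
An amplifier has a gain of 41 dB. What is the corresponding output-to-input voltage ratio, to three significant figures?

Voltage ratio = 10^(dB/20).
10^(41/20) = 10^(2.050) = 112.

112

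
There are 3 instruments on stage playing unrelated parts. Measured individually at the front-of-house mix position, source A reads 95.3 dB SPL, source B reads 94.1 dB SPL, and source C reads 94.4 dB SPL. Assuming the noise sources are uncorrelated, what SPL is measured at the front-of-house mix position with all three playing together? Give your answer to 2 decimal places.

Incoherent sources sum as intensities:
L_total = 10·log₁₀(10^(95.3/10) + 10^(94.1/10) + 10^(94.4/10)) = 10·log₁₀(8713000000) = 99.40 dB SPL.

99.40 dB SPL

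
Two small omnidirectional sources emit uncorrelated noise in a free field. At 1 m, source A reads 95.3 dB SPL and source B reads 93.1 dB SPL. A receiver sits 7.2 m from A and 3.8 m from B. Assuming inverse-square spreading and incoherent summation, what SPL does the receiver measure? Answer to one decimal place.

At the listener: L_A = 95.3 − 20·log₁₀(7.2) = 78.15 dB; L_B = 93.1 − 20·log₁₀(3.8) = 81.50 dB.
Combined: 10·log₁₀(10^(78.15/10)+10^(81.50/10)) = 83.2 dB SPL.

83.2 dB SPL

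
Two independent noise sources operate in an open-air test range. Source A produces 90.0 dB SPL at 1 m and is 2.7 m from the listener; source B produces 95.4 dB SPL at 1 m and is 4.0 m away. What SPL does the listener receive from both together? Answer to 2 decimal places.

85.49 dB SPL

At the listener: L_A = 90.0 − 20·log₁₀(2.7) = 81.373 dB; L_B = 95.4 − 20·log₁₀(4.0) = 83.359 dB.
Combined: 10·log₁₀(10^(81.373/10)+10^(83.359/10)) = 85.49 dB SPL.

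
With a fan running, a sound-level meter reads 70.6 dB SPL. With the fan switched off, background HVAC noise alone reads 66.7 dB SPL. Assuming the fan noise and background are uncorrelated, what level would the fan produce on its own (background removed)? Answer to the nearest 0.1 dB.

68.3 dB SPL

Background correction is a power subtraction:
L_src = 10·log₁₀(10^(70.6/10) − 10^(66.7/10)) = 10·log₁₀(6804000) = 68.3 dB SPL.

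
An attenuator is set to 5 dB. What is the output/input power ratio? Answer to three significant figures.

Power ratio = 10^(dB/10).
10^(-5/10) = 10^(-0.5000) = 0.316.

0.316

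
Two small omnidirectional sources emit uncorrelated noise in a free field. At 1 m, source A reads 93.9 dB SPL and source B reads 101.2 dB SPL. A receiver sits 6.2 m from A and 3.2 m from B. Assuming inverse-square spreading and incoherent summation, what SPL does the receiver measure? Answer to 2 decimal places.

91.31 dB SPL

At the listener: L_A = 93.9 − 20·log₁₀(6.2) = 78.052 dB; L_B = 101.2 − 20·log₁₀(3.2) = 91.097 dB.
Combined: 10·log₁₀(10^(78.052/10)+10^(91.097/10)) = 91.31 dB SPL.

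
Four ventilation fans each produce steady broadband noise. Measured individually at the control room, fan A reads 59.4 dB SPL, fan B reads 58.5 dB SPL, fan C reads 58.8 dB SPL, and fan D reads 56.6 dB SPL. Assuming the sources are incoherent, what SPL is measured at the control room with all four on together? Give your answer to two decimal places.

64.46 dB SPL

Incoherent sources sum as intensities:
L_total = 10·log₁₀(10^(59.4/10) + 10^(58.5/10) + 10^(58.8/10) + 10^(56.6/10)) = 10·log₁₀(2795000) = 64.46 dB SPL.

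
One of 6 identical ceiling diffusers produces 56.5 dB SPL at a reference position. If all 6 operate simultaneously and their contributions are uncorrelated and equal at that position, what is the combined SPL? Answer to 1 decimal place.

6 equal incoherent sources raise the level by 10·log₁₀(6) = 7.78 dB.
L_total = 56.5 + 7.78 = 64.3 dB SPL.

64.3 dB SPL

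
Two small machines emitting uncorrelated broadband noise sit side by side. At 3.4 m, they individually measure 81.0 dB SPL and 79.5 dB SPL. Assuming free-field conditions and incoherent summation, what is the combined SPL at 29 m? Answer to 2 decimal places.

64.71 dB SPL

Combined at 3.4 m: 10·log₁₀(10^(81.0/10)+10^(79.5/10)) = 83.325 dB SPL.
Then apply −20·log₁₀(29/3.4) = -18.618 dB → 64.71 dB SPL.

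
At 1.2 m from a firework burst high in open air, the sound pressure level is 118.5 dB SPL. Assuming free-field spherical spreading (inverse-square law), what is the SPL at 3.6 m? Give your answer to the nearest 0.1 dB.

109.0 dB SPL

For a point source in a free field, ΔL = −20·log₁₀(d₂/d₁).
ΔL = −20·log₁₀(3.6/1.2) = -9.54 dB, so L₂ = 118.5 + (-9.54) = 109.0 dB SPL.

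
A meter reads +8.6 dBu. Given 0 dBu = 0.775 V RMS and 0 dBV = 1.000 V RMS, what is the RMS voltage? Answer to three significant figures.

2.09 V

V = 0.775 V × 10^(+8.6/20).
= 0.775 × 2.692 = 2.09 V.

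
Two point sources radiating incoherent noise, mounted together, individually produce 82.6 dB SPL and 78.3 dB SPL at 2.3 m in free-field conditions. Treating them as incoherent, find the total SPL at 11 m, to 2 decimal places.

Combined at 2.3 m: 10·log₁₀(10^(82.6/10)+10^(78.3/10)) = 83.972 dB SPL.
Then apply −20·log₁₀(11/2.3) = -13.593 dB → 70.38 dB SPL.

70.38 dB SPL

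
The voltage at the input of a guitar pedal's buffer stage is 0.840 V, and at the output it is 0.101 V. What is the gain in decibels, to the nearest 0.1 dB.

Voltage ratio → dB uses the 20·log₁₀ form:
20·log₁₀(0.101/0.840) = 20·log₁₀(0.1202) = -18.4 dB.

-18.4 dB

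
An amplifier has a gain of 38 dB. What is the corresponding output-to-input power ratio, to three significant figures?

6310

Power ratio = 10^(dB/10).
10^(38/10) = 10^(3.800) = 6310.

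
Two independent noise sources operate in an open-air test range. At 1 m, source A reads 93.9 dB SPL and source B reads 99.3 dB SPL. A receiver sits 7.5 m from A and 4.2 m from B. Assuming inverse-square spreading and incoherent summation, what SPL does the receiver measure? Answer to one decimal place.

At the listener: L_A = 93.9 − 20·log₁₀(7.5) = 76.40 dB; L_B = 99.3 − 20·log₁₀(4.2) = 86.84 dB.
Combined: 10·log₁₀(10^(76.40/10)+10^(86.84/10)) = 87.2 dB SPL.

87.2 dB SPL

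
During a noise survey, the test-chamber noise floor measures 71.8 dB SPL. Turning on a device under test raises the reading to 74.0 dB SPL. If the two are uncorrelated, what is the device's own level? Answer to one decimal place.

Background correction is a power subtraction:
L_src = 10·log₁₀(10^(74.0/10) − 10^(71.8/10)) = 10·log₁₀(9983000) = 70.0 dB SPL.

70.0 dB SPL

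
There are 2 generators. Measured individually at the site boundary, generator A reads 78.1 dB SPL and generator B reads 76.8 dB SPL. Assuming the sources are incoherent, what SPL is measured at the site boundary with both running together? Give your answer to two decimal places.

Add the sources as powers (linear), then convert back to dB:
L_total = 10·log₁₀(10^(78.1/10) + 10^(76.8/10)) = 10·log₁₀(112400000) = 80.51 dB SPL.

80.51 dB SPL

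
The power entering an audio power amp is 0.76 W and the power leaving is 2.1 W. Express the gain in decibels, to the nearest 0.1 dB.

Power ratio → dB uses the 10·log₁₀ form:
10·log₁₀(2.1/0.76) = 10·log₁₀(2.763) = 4.4 dB.

4.4 dB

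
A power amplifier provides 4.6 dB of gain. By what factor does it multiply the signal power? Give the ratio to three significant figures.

Power ratio = 10^(dB/10).
10^(4.6/10) = 10^(0.4600) = 2.88.

2.88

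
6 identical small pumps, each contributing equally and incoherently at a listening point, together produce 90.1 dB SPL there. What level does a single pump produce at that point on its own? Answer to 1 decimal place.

82.3 dB SPL

6 equal incoherent sources add 10·log₁₀(6) = 7.78 dB over one source.
L_one = 90.1 − 7.78 = 82.3 dB SPL.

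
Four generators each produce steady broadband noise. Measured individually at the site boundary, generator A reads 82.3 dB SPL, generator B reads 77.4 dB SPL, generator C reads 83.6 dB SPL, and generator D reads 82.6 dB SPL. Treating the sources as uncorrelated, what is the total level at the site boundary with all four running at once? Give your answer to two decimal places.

88.03 dB SPL

Incoherent sources sum as intensities:
L_total = 10·log₁₀(10^(82.3/10) + 10^(77.4/10) + 10^(83.6/10) + 10^(82.6/10)) = 10·log₁₀(635800000) = 88.03 dB SPL.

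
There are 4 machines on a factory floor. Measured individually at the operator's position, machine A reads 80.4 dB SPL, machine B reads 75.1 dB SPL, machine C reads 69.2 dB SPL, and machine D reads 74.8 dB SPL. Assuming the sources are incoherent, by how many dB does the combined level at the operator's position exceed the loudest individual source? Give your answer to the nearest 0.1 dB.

2.2 dB

Uncorrelated sources add in intensity (power), not in dB.
L_total = 10·log₁₀(10^(80.4/10) + 10^(75.1/10) + 10^(69.2/10) + 10^(74.8/10)) = 82.57 dB SPL.
Excess over the loudest (80.4 dB): 82.57 − 80.4 = 2.2 dB.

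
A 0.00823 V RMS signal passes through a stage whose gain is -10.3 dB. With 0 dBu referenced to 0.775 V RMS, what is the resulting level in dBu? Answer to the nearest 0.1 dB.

Input level: 20·log₁₀(0.00823/0.775) = -39.48 dBu.
Output: -39.48 − 10.3 = -49.8 dBu.

-49.8 dBu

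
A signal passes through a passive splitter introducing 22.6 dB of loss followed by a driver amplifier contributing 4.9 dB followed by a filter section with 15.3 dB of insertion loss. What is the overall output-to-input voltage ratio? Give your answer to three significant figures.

0.0224

Net gain = (−22.6) + 4.9 + (−15.3) = -33.0 dB.
Voltage ratio = 10^(-33.0/20) = 0.0224.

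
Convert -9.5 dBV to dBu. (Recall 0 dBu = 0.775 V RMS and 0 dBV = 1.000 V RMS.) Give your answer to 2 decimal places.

The offset between the scales is 20·log₁₀(0.775/1.000) = −2.214 dB.
So dBu = -9.5 + 2.214 = -7.29 dBu.

-7.29 dBu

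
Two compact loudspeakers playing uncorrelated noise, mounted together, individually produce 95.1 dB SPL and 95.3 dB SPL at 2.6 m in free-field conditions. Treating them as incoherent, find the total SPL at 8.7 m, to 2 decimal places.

Combined at 2.6 m: 10·log₁₀(10^(95.1/10)+10^(95.3/10)) = 98.211 dB SPL.
Then apply −20·log₁₀(8.7/2.6) = -10.491 dB → 87.72 dB SPL.

87.72 dB SPL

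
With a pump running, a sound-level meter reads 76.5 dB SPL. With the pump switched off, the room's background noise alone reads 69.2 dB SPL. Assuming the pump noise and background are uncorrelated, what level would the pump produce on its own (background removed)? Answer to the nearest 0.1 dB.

75.6 dB SPL

Subtract intensities: L_src = 10·log₁₀(10^(L_total/10) − 10^(L_bg/10)).
L_src = 10·log₁₀(10^(76.5/10) − 10^(69.2/10)) = 10·log₁₀(36350000) = 75.6 dB SPL.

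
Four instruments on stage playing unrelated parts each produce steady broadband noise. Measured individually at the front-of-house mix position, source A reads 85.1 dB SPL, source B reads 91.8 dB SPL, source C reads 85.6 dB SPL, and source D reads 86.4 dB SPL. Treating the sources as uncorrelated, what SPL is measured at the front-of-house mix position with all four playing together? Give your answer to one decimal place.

94.2 dB SPL

Incoherent sources sum as intensities:
L_total = 10·log₁₀(10^(85.1/10) + 10^(91.8/10) + 10^(85.6/10) + 10^(86.4/10)) = 10·log₁₀(2637000000) = 94.2 dB SPL.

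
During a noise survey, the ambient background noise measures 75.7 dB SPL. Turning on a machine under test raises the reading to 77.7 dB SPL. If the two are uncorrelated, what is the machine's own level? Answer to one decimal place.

Remove the background by subtracting linear intensities:
L_src = 10·log₁₀(10^(77.7/10) − 10^(75.7/10)) = 10·log₁₀(21730000) = 73.4 dB SPL.

73.4 dB SPL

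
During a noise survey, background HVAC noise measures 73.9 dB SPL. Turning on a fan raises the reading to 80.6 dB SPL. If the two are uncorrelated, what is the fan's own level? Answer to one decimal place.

Remove the background by subtracting linear intensities:
L_src = 10·log₁₀(10^(80.6/10) − 10^(73.9/10)) = 10·log₁₀(90270000) = 79.6 dB SPL.

79.6 dB SPL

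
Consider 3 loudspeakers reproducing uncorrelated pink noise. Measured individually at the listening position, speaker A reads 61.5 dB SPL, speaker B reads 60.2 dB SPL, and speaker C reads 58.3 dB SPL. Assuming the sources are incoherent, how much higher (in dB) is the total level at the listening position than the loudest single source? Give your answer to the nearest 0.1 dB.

Uncorrelated sources add in intensity (power), not in dB.
L_total = 10·log₁₀(10^(61.5/10) + 10^(60.2/10) + 10^(58.3/10)) = 64.96 dB SPL.
Excess over the loudest (61.5 dB): 64.96 − 61.5 = 3.5 dB.

3.5 dB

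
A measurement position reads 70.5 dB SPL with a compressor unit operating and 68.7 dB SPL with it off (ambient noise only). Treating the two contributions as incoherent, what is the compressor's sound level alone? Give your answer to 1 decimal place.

65.8 dB SPL

Background correction is a power subtraction:
L_src = 10·log₁₀(10^(70.5/10) − 10^(68.7/10)) = 10·log₁₀(3807000) = 65.8 dB SPL.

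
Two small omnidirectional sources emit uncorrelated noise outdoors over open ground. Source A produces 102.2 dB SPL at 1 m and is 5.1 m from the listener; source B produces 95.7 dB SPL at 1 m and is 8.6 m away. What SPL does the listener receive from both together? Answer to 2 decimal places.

At the listener: L_A = 102.2 − 20·log₁₀(5.1) = 88.049 dB; L_B = 95.7 − 20·log₁₀(8.6) = 77.010 dB.
Combined: 10·log₁₀(10^(88.049/10)+10^(77.010/10)) = 88.38 dB SPL.

88.38 dB SPL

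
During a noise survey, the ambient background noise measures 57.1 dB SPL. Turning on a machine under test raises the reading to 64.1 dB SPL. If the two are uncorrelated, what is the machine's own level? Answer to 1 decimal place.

Remove the background by subtracting linear intensities:
L_src = 10·log₁₀(10^(64.1/10) − 10^(57.1/10)) = 10·log₁₀(2058000) = 63.1 dB SPL.

63.1 dB SPL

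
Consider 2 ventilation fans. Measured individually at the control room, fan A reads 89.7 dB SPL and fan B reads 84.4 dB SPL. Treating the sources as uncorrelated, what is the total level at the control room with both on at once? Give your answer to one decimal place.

Add the sources as powers (linear), then convert back to dB:
L_total = 10·log₁₀(10^(89.7/10) + 10^(84.4/10)) = 10·log₁₀(1209000000) = 90.8 dB SPL.

90.8 dB SPL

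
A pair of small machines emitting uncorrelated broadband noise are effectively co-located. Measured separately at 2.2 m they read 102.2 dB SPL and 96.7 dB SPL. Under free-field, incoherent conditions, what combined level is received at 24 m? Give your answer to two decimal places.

82.52 dB SPL

Combined at 2.2 m: 10·log₁₀(10^(102.2/10)+10^(96.7/10)) = 103.278 dB SPL.
Then apply −20·log₁₀(24/2.2) = -20.756 dB → 82.52 dB SPL.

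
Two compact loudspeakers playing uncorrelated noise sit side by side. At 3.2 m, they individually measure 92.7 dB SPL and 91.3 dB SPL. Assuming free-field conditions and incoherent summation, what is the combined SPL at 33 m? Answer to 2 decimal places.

Combined at 3.2 m: 10·log₁₀(10^(92.7/10)+10^(91.3/10)) = 95.066 dB SPL.
Then apply −20·log₁₀(33/3.2) = -20.267 dB → 74.80 dB SPL.

74.80 dB SPL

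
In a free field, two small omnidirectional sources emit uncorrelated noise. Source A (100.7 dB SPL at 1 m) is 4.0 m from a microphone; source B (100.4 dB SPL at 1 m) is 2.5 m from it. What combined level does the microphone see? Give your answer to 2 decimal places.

At the listener: L_A = 100.7 − 20·log₁₀(4.0) = 88.659 dB; L_B = 100.4 − 20·log₁₀(2.5) = 92.441 dB.
Combined: 10·log₁₀(10^(88.659/10)+10^(92.441/10)) = 93.96 dB SPL.

93.96 dB SPL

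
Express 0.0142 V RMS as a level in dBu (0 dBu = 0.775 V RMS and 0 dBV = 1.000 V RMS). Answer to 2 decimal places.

-34.74 dBu

dBu = 20·log₁₀(V / 0.775 V).
20·log₁₀(0.0142/0.775) = -34.74 dBu.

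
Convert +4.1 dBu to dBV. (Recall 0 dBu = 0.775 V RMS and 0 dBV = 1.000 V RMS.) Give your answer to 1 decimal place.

+1.9 dBV

The offset between the scales is 20·log₁₀(0.775/1.000) = −2.214 dB.
So dBV = +4.1 − 2.214 = +1.9 dBV.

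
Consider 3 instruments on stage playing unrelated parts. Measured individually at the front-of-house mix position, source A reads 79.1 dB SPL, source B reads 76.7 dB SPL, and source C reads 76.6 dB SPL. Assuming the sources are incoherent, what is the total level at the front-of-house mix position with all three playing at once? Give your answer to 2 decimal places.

82.40 dB SPL

Add the sources as powers (linear), then convert back to dB:
L_total = 10·log₁₀(10^(79.1/10) + 10^(76.7/10) + 10^(76.6/10)) = 10·log₁₀(173800000) = 82.40 dB SPL.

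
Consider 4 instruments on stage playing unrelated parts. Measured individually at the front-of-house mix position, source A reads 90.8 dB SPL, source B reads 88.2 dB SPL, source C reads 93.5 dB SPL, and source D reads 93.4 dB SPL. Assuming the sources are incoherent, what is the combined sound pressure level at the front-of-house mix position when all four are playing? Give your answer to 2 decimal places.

97.99 dB SPL

Uncorrelated sources add in intensity (power), not in dB.
L_total = 10·log₁₀(10^(90.8/10) + 10^(88.2/10) + 10^(93.5/10) + 10^(93.4/10)) = 10·log₁₀(6289000000) = 97.99 dB SPL.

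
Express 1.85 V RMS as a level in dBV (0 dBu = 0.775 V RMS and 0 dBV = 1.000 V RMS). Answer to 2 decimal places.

dBV = 20·log₁₀(V / 1.000 V).
20·log₁₀(1.85/1.000) = +5.34 dBV.

+5.34 dBV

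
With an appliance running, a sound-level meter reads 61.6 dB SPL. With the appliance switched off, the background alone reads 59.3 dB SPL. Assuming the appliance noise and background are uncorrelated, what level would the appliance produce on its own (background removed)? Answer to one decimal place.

57.7 dB SPL

Subtract intensities: L_src = 10·log₁₀(10^(L_total/10) − 10^(L_bg/10)).
L_src = 10·log₁₀(10^(61.6/10) − 10^(59.3/10)) = 10·log₁₀(594300) = 57.7 dB SPL.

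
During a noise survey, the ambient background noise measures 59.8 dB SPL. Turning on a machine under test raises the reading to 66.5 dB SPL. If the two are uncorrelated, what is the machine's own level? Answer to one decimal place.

Background correction is a power subtraction:
L_src = 10·log₁₀(10^(66.5/10) − 10^(59.8/10)) = 10·log₁₀(3512000) = 65.5 dB SPL.

65.5 dB SPL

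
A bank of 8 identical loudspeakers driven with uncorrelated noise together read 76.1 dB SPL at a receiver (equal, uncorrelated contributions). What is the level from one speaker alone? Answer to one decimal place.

67.1 dB SPL

8 equal incoherent sources add 10·log₁₀(8) = 9.03 dB over one source.
L_one = 76.1 − 9.03 = 67.1 dB SPL.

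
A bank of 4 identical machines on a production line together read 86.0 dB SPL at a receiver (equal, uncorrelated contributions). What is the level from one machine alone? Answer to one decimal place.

4 equal incoherent sources add 10·log₁₀(4) = 6.02 dB over one source.
L_one = 86.0 − 6.02 = 80.0 dB SPL.

80.0 dB SPL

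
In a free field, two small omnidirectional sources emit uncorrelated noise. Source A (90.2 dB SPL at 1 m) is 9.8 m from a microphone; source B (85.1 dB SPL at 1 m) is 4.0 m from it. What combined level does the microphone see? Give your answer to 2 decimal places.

74.93 dB SPL

At the listener: L_A = 90.2 − 20·log₁₀(9.8) = 70.375 dB; L_B = 85.1 − 20·log₁₀(4.0) = 73.059 dB.
Combined: 10·log₁₀(10^(70.375/10)+10^(73.059/10)) = 74.93 dB SPL.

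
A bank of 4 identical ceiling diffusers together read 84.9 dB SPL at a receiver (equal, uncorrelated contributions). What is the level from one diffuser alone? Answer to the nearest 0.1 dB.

78.9 dB SPL

4 equal incoherent sources add 10·log₁₀(4) = 6.02 dB over one source.
L_one = 84.9 − 6.02 = 78.9 dB SPL.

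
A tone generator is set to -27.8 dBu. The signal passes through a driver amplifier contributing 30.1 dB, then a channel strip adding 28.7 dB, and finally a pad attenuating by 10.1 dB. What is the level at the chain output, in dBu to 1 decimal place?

Gain stages sum in dB:
-27.8 + 30.1 + 28.7 − 10.1 = +20.9 dBu.

+20.9 dBu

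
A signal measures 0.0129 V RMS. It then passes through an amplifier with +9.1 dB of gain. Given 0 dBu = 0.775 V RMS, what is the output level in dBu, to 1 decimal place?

Input level: 20·log₁₀(0.0129/0.775) = -35.57 dBu.
Output: -35.57 + 9.1 = -26.5 dBu.

-26.5 dBu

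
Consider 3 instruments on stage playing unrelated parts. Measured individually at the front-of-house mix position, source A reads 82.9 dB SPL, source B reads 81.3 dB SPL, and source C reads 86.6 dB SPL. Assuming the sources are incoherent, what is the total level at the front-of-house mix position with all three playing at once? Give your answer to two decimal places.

88.96 dB SPL

Add the sources as powers (linear), then convert back to dB:
L_total = 10·log₁₀(10^(82.9/10) + 10^(81.3/10) + 10^(86.6/10)) = 10·log₁₀(787000000) = 88.96 dB SPL.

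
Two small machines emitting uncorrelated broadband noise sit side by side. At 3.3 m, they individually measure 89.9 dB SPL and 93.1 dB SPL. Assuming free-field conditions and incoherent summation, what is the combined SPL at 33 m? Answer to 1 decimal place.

74.8 dB SPL

Combined at 3.3 m: 10·log₁₀(10^(89.9/10)+10^(93.1/10)) = 94.80 dB SPL.
Then apply −20·log₁₀(33/3.3) = -20.00 dB → 74.8 dB SPL.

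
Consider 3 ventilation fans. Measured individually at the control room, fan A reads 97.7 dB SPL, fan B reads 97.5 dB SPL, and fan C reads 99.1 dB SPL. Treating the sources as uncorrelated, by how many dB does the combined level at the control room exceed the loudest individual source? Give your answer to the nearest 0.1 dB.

3.8 dB

Uncorrelated sources add in intensity (power), not in dB.
L_total = 10·log₁₀(10^(97.7/10) + 10^(97.5/10) + 10^(99.1/10)) = 102.93 dB SPL.
Excess over the loudest (99.1 dB): 102.93 − 99.1 = 3.8 dB.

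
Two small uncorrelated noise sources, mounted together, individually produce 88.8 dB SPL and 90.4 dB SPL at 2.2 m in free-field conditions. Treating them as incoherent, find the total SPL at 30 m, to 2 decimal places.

Combined at 2.2 m: 10·log₁₀(10^(88.8/10)+10^(90.4/10)) = 92.684 dB SPL.
Then apply −20·log₁₀(30/2.2) = -22.694 dB → 69.99 dB SPL.

69.99 dB SPL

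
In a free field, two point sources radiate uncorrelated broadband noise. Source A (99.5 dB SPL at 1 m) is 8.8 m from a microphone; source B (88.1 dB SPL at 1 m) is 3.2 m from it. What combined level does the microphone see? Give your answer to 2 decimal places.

82.51 dB SPL

At the listener: L_A = 99.5 − 20·log₁₀(8.8) = 80.610 dB; L_B = 88.1 − 20·log₁₀(3.2) = 77.997 dB.
Combined: 10·log₁₀(10^(80.610/10)+10^(77.997/10)) = 82.51 dB SPL.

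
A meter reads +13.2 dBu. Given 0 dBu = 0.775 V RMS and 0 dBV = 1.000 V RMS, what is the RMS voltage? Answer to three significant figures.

3.54 V

V = 0.775 V × 10^(+13.2/20).
= 0.775 × 4.571 = 3.54 V.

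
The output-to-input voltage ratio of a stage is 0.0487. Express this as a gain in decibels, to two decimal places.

For a voltage ratio, dB = 20·log₁₀(V₂/V₁).
20·log₁₀(0.0487) = -26.25 dB.

-26.25 dB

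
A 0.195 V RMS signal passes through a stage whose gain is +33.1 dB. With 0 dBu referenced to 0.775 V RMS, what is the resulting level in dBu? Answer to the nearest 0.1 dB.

+21.1 dBu

Input level: 20·log₁₀(0.195/0.775) = -11.99 dBu.
Output: -11.99 + 33.1 = +21.1 dBu.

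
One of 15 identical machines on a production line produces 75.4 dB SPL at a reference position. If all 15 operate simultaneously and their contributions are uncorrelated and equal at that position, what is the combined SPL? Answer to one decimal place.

15 equal incoherent sources raise the level by 10·log₁₀(15) = 11.76 dB.
L_total = 75.4 + 11.76 = 87.2 dB SPL.

87.2 dB SPL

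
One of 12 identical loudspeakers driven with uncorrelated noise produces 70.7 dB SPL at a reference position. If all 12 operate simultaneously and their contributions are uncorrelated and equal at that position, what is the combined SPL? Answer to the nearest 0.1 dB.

12 equal incoherent sources raise the level by 10·log₁₀(12) = 10.79 dB.
L_total = 70.7 + 10.79 = 81.5 dB SPL.

81.5 dB SPL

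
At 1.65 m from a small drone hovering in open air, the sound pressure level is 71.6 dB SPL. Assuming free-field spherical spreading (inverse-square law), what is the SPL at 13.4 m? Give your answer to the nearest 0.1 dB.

Free-field point source: level drops by 20·log₁₀ of the distance ratio.
ΔL = −20·log₁₀(13.4/1.65) = -18.19 dB, so L₂ = 71.6 + (-18.19) = 53.4 dB SPL.

53.4 dB SPL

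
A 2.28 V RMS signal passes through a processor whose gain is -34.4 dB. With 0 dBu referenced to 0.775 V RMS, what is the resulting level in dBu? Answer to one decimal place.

Input level: 20·log₁₀(2.28/0.775) = 9.37 dBu.
Output: 9.37 − 34.4 = -25.0 dBu.

-25.0 dBu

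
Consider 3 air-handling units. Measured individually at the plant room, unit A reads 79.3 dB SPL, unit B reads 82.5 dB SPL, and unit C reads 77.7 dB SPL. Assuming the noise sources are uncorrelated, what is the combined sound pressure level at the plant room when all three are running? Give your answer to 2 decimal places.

85.08 dB SPL

Uncorrelated sources add in intensity (power), not in dB.
L_total = 10·log₁₀(10^(79.3/10) + 10^(82.5/10) + 10^(77.7/10)) = 10·log₁₀(321800000) = 85.08 dB SPL.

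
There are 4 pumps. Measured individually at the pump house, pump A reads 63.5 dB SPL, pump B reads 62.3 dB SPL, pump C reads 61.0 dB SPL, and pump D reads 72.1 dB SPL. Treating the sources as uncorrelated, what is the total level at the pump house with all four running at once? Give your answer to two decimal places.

Incoherent sources sum as intensities:
L_total = 10·log₁₀(10^(63.5/10) + 10^(62.3/10) + 10^(61.0/10) + 10^(72.1/10)) = 10·log₁₀(21410000) = 73.31 dB SPL.

73.31 dB SPL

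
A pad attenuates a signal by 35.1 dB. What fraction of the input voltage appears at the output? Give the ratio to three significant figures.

Voltage ratio = 10^(dB/20).
10^(-35.1/20) = 10^(-1.755) = 0.0176.

0.0176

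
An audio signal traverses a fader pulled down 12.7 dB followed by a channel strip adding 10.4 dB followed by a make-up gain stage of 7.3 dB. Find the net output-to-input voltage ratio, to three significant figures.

Net gain = (−12.7) + 10.4 + 7.3 = 5.0 dB.
Voltage ratio = 10^(5.0/20) = 1.78.

1.78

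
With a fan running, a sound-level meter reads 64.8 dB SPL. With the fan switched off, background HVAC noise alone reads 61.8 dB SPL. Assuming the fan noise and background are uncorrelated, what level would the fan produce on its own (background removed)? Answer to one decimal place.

Remove the background by subtracting linear intensities:
L_src = 10·log₁₀(10^(64.8/10) − 10^(61.8/10)) = 10·log₁₀(1506000) = 61.8 dB SPL.

61.8 dB SPL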